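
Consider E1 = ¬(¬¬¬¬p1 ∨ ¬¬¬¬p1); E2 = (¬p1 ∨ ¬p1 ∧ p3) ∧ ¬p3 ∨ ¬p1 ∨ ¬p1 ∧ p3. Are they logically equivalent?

E1: ¬(¬¬¬¬p1 ∨ ¬¬¬¬p1)
    = ¬¬¬¬¬p1
    = ¬¬¬p1
    = ¬p1
E2: (¬p1 ∨ ¬p1 ∧ p3) ∧ ¬p3 ∨ ¬p1 ∨ ¬p1 ∧ p3
    = ¬p1 ∨ ¬p1 ∧ p3
    = ¬p1
Both reduce to ¬p1, so they are equivalent.

Yes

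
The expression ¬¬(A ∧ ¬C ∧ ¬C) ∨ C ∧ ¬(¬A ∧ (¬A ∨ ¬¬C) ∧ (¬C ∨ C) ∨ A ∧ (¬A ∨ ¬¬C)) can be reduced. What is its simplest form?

A ∧ ¬C

¬¬(A ∧ ¬C ∧ ¬C) ∨ C ∧ ¬(¬A ∧ (¬A ∨ ¬¬C) ∧ (¬C ∨ C) ∨ A ∧ (¬A ∨ ¬¬C))
= ¬¬(A ∧ ¬C ∧ ¬C) ∨ C ∧ ¬(¬A ∧ (¬A ∨ ¬¬C) ∨ A ∧ (¬A ∨ ¬¬C))
= ¬¬(A ∧ ¬C ∧ ¬C) ∨ C ∧ ¬(¬A ∨ ¬¬C)
= ¬¬(A ∧ ¬C ∧ ¬C) ∨ C ∧ A ∧ ¬C
= A ∧ ¬C ∧ ¬C ∨ C ∧ A ∧ ¬C
= A ∧ ¬C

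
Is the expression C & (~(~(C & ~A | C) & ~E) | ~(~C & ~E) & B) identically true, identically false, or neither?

C & (~(~(C & ~A | C) & ~E) | ~(~C & ~E) & B)
= C & (~(~C & ~E) | ~(~C & ~E) & B)
= C & ~(~C & ~E)
= C & (C | E)
= C
This depends on C, so it is not a constant.

neither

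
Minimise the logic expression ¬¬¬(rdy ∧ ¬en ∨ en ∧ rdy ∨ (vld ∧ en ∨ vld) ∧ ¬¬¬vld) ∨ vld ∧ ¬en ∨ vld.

¬rdy ∨ vld

¬¬¬(rdy ∧ ¬en ∨ en ∧ rdy ∨ (vld ∧ en ∨ vld) ∧ ¬¬¬vld) ∨ vld ∧ ¬en ∨ vld
= ¬¬¬(rdy ∧ ¬en ∨ en ∧ rdy ∨ vld ∧ ¬¬¬vld) ∨ vld ∧ ¬en ∨ vld   — absorption
= ¬¬¬(rdy ∧ ¬en ∨ en ∧ rdy ∨ vld ∧ ¬¬¬vld) ∨ vld   — absorption
= ¬¬¬(rdy ∧ ¬en ∨ en ∧ rdy ∨ vld ∧ ¬vld) ∨ vld   — double negation
= ¬(rdy ∧ ¬en ∨ en ∧ rdy ∨ vld ∧ ¬vld) ∨ vld   — double negation
= ¬(rdy ∧ ¬en ∨ en ∧ rdy) ∨ vld   — complement / identity
= ¬rdy ∨ vld   — distribution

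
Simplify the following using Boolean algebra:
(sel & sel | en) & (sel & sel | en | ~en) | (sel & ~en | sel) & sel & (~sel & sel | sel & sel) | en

(sel & sel | en) & (sel & sel | en | ~en) | (sel & ~en | sel) & sel & (~sel & sel | sel & sel) | en
= (sel & sel | en) & (sel & sel | en | ~en) | sel & sel & (~sel & sel | sel & sel) | en   (absorption)
= (sel & sel | en) & (sel & sel | en | ~en) | sel & (~sel & sel | sel & sel) | en   (idempotence)
= sel & sel | en | sel & (~sel & sel | sel & sel) | en   (absorption)
= sel & sel | en | sel & sel | en   (distribution)
= sel & sel | en   (idempotence)
= sel | en   (idempotence)

sel | en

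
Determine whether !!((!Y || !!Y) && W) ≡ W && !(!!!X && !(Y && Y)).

E1: !!((!Y || !!Y) && W)
    = !!((!Y || Y) && W)   (double negation)
    = !!W   (complement / identity)
    = W   (double negation)
E2: W && !(!!!X && !(Y && Y))
    = W && !(!X && !(Y && Y))   (double negation)
    = W && (X || Y && Y)   (De Morgan)
    = W && (X || Y)   (idempotence)
These differ: at W=1, X=0, Y=0, E1 = 1 but E2 = 0.

No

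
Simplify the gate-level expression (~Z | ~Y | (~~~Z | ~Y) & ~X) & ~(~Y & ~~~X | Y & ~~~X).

(~Z | ~Y) & X

(~Z | ~Y | (~~~Z | ~Y) & ~X) & ~(~Y & ~~~X | Y & ~~~X)
= (~Z | ~Y | (~~~Z | ~Y) & ~X) & ~~~~X   — distribution
= (~Z | ~Y | (~Z | ~Y) & ~X) & ~~~~X   — double negation
= (~Z | ~Y) & ~~~~X   — absorption
= (~Z | ~Y) & ~~X   — double negation
= (~Z | ~Y) & X   — double negation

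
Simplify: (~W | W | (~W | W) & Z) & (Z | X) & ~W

(Z | X) & ~W

(~W | W | (~W | W) & Z) & (Z | X) & ~W
= (~W | W) & (Z | X) & ~W   — absorption
= (Z | X) & ~W   — complement / identity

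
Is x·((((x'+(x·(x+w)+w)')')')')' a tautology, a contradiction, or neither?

x·((((x'+(x·(x+w)+w)')')')')'
= x·((((x'+(x+w)')')')')'   [absorption]
= x·((x'+(x+w)')')'   [double negation]
= x·(x·(x+w))'   [De Morgan]
= x·x'   [absorption]
= 0   [complement]

contradiction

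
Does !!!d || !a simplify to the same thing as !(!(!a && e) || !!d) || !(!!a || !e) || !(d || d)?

No

E1: !!!d || !a
    = !d || !a   (double negation)
E2: !(!(!a && e) || !!d) || !(!!a || !e) || !(d || d)
    = !(!(!a && e) || !!d) || !(!!a || !e) || !d   (idempotence)
    = !a && e && !d || !(!!a || !e) || !d   (De Morgan)
    = !a && e && !d || !a && e || !d   (De Morgan)
    = !a && e || !d   (absorption)
These differ: at a=0, d=1, e=0, E1 = 1 but E2 = 0.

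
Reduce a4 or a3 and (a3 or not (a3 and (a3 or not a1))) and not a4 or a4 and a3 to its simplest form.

a4 or a3 and (a3 or not (a3 and (a3 or not a1))) and not a4 or a4 and a3
= a4 or a3 and (a3 or not a3) and not a4 or a4 and a3   — absorption
= a4 or a3 and not a4 or a4 and a3   — complement / identity
= a4 or a3   — distribution

a4 or a3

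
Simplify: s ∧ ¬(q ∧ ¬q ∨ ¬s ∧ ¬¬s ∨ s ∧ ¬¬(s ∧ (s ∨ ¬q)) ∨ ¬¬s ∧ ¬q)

False

s ∧ ¬(q ∧ ¬q ∨ ¬s ∧ ¬¬s ∨ s ∧ ¬¬(s ∧ (s ∨ ¬q)) ∨ ¬¬s ∧ ¬q)
= s ∧ ¬(q ∧ ¬q ∨ ¬s ∧ ¬¬s ∨ s ∧ ¬¬s ∨ ¬¬s ∧ ¬q)   [absorption]
= s ∧ ¬(¬s ∧ ¬¬s ∨ s ∧ ¬¬s ∨ ¬¬s ∧ ¬q)   [complement / identity]
= s ∧ ¬(¬¬s ∨ ¬¬s ∧ ¬q)   [distribution]
= s ∧ ¬¬¬s   [absorption]
= s ∧ ¬s   [double negation]
= False   [complement]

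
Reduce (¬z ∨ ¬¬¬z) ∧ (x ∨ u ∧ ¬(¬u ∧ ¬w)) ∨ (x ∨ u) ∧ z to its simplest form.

x ∨ u

(¬z ∨ ¬¬¬z) ∧ (x ∨ u ∧ ¬(¬u ∧ ¬w)) ∨ (x ∨ u) ∧ z
= (¬z ∨ ¬z) ∧ (x ∨ u ∧ ¬(¬u ∧ ¬w)) ∨ (x ∨ u) ∧ z   [double negation]
= ¬z ∧ (x ∨ u ∧ ¬(¬u ∧ ¬w)) ∨ (x ∨ u) ∧ z   [idempotence]
= ¬z ∧ (x ∨ u ∧ (u ∨ w)) ∨ (x ∨ u) ∧ z   [De Morgan]
= ¬z ∧ (x ∨ u) ∨ (x ∨ u) ∧ z   [absorption]
= x ∨ u   [distribution]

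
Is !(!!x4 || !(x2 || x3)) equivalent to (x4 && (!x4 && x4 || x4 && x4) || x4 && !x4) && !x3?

No

E1: !(!!x4 || !(x2 || x3))
    = !x4 && (x2 || x3)   (De Morgan)
E2: (x4 && (!x4 && x4 || x4 && x4) || x4 && !x4) && !x3
    = (x4 && x4 || x4 && !x4) && !x3   (distribution)
    = x4 && !x3   (distribution)
These differ: at x2=1, x3=1, x4=0, E1 = 1 but E2 = 0.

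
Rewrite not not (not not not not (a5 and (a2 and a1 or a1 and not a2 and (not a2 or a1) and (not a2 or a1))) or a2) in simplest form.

a5 and a1 or a2

not not (not not not not (a5 and (a2 and a1 or a1 and not a2 and (not a2 or a1) and (not a2 or a1))) or a2)
= not not (not not not not (a5 and (a2 and a1 or a1 and not a2 and (not a2 or a1))) or a2)   — idempotence
= not not (not not (a5 and (a2 and a1 or a1 and not a2 and (not a2 or a1))) or a2)   — double negation
= not not (not not (a5 and (a2 and a1 or a1 and not a2)) or a2)   — absorption
= not not (a5 and (a2 and a1 or a1 and not a2)) or a2   — double negation
= not not (a5 and a1) or a2   — distribution
= a5 and a1 or a2   — double negation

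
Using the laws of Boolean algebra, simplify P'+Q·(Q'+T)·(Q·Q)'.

P'

P'+Q·(Q'+T)·(Q·Q)'
= P'+Q·(Q'+T)·Q'   [idempotence]
= P'+Q·Q'   [absorption]
= P'   [complement / identity]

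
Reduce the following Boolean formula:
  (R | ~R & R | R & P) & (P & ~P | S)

(R | ~R & R | R & P) & (P & ~P | S)
= (R | R & P) & (P & ~P | S)   (complement / identity)
= (R | R & P) & S   (complement / identity)
= R & S   (absorption)

R & S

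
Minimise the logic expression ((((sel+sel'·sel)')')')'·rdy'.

((((sel+sel'·sel)')')')'·rdy'
= (((sel')')')'·rdy'
= (sel')'·rdy'
= sel·rdy'

sel·rdy'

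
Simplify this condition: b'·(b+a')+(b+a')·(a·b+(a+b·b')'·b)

b'·(b+a')+(b+a')·(a·b+(a+b·b')'·b)
= b'·(b+a')+(b+a')·(a·b+a'·b)   [complement / identity]
= b'·(b+a')+(b+a')·b   [distribution]
= b+a'   [distribution]

b+a'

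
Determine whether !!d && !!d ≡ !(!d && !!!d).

Yes

E1: !!d && !!d
    = !!d   (idempotence)
    = d   (double negation)
E2: !(!d && !!!d)
    = !(!d && !d)   (double negation)
    = d || d   (De Morgan)
    = d   (idempotence)
Both reduce to d, so they are equivalent.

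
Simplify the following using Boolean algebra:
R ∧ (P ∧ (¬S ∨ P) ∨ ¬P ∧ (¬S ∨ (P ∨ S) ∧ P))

R ∧ (¬S ∨ P)

R ∧ (P ∧ (¬S ∨ P) ∨ ¬P ∧ (¬S ∨ (P ∨ S) ∧ P))
= R ∧ (P ∧ (¬S ∨ P) ∨ ¬P ∧ (¬S ∨ P))   [absorption]
= R ∧ (¬S ∨ P)   [distribution]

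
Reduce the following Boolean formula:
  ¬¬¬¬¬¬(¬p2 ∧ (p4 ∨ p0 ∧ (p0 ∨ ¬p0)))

¬¬¬¬¬¬(¬p2 ∧ (p4 ∨ p0 ∧ (p0 ∨ ¬p0)))
= ¬¬¬¬¬¬(¬p2 ∧ (p4 ∨ p0))   [complement / identity]
= ¬¬¬¬(¬p2 ∧ (p4 ∨ p0))   [double negation]
= ¬¬(¬p2 ∧ (p4 ∨ p0))   [double negation]
= ¬p2 ∧ (p4 ∨ p0)   [double negation]

¬p2 ∧ (p4 ∨ p0)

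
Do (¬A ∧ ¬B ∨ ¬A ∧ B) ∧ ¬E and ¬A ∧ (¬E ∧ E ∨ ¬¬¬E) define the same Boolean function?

E1: (¬A ∧ ¬B ∨ ¬A ∧ B) ∧ ¬E
    = ¬A ∧ ¬E
E2: ¬A ∧ (¬E ∧ E ∨ ¬¬¬E)
    = ¬A ∧ (¬E ∧ E ∨ ¬E)
    = ¬A ∧ ¬E
Both reduce to ¬A ∧ ¬E, so they are equivalent.

Yes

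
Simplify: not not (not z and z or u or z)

not not (not z and z or u or z)
= not not (u or z)
= u or z

u or z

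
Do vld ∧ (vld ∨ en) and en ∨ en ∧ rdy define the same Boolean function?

No

E1: vld ∧ (vld ∨ en)
    = vld   — absorption
E2: en ∨ en ∧ rdy
    = en   — absorption
These differ: at en=1, rdy=0, vld=0, E1 = 0 but E2 = 1.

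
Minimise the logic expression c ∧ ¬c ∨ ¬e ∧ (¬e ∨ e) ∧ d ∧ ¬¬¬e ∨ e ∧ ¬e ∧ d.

c ∧ ¬c ∨ ¬e ∧ (¬e ∨ e) ∧ d ∧ ¬¬¬e ∨ e ∧ ¬e ∧ d
= c ∧ ¬c ∨ ¬e ∧ d ∧ ¬¬¬e ∨ e ∧ ¬e ∧ d   [complement / identity]
= c ∧ ¬c ∨ ¬e ∧ d ∧ ¬e ∨ e ∧ ¬e ∧ d   [double negation]
= ¬e ∧ d ∧ ¬e ∨ e ∧ ¬e ∧ d   [complement / identity]
= ¬e ∧ d   [distribution]

¬e ∧ d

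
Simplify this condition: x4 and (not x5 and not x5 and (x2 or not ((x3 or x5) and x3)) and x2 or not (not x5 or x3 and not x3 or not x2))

x4 and (not x5 and not x5 and (x2 or not ((x3 or x5) and x3)) and x2 or not (not x5 or x3 and not x3 or not x2))
= x4 and (not x5 and (x2 or not ((x3 or x5) and x3)) and x2 or not (not x5 or x3 and not x3 or not x2))   (idempotence)
= x4 and (not x5 and (x2 or not ((x3 or x5) and x3)) and x2 or not (not x5 or not x2))   (complement / identity)
= x4 and (not x5 and (x2 or not x3) and x2 or not (not x5 or not x2))   (absorption)
= x4 and (not x5 and (x2 or not x3) and x2 or x5 and x2)   (De Morgan)
= x4 and (not x5 and x2 or x5 and x2)   (absorption)
= x4 and x2   (distribution)

x4 and x2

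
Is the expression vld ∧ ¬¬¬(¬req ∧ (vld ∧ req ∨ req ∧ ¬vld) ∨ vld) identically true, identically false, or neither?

vld ∧ ¬¬¬(¬req ∧ (vld ∧ req ∨ req ∧ ¬vld) ∨ vld)
= vld ∧ ¬¬¬(¬req ∧ req ∨ vld)   — distribution
= vld ∧ ¬(¬req ∧ req ∨ vld)   — double negation
= vld ∧ ¬vld   — complement / identity
= False   — complement

identically false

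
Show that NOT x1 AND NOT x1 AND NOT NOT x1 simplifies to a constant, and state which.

NOT x1 AND NOT x1 AND NOT NOT x1
= NOT x1 AND NOT x1 AND x1
= NOT x1 AND x1
= FALSE

FALSE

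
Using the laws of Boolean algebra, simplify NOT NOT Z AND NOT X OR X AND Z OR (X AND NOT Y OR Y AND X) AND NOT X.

NOT NOT Z AND NOT X OR X AND Z OR (X AND NOT Y OR Y AND X) AND NOT X
= Z AND NOT X OR X AND Z OR (X AND NOT Y OR Y AND X) AND NOT X   (double negation)
= Z OR (X AND NOT Y OR Y AND X) AND NOT X   (distribution)
= Z OR X AND NOT X   (distribution)
= Z   (complement / identity)

Z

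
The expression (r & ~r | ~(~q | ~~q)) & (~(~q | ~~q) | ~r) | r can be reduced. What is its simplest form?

(r & ~r | ~(~q | ~~q)) & (~(~q | ~~q) | ~r) | r
= ~(~q | ~~q) & (~(~q | ~~q) | ~r) | r
= ~(~q | ~~q) | r
= q & ~q | r
= r

r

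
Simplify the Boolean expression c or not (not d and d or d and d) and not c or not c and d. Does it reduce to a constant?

c or not (not d and d or d and d) and not c or not c and d
= c or not d and not c or not c and d   [distribution]
= c or not c   [distribution]
= True   [complement]

True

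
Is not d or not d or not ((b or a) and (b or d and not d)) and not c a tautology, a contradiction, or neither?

neither

not d or not d or not ((b or a) and (b or d and not d)) and not c
= not d or not ((b or a) and (b or d and not d)) and not c   — idempotence
= not d or not ((b or a) and b) and not c   — complement / identity
= not d or not b and not c   — absorption
This depends on b, c, d, so it is not a constant.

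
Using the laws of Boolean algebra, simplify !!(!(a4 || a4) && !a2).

!a4 && !a2

!!(!(a4 || a4) && !a2)
= !!(!a4 && !a2)   — idempotence
= !a4 && !a2   — double negation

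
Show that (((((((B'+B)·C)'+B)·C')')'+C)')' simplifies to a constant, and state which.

(((((((B'+B)·C)'+B)·C')')'+C)')'
= (((((C'+B)·C')')'+C)')'   [complement / identity]
= ((((C')')'+C)')'   [absorption]
= ((C'+C)')'   [double negation]
= C'+C   [double negation]
= 1   [complement]

1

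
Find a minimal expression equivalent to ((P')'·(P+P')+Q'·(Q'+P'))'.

((P')'·(P+P')+Q'·(Q'+P'))'
= ((P')'·(P+P')+Q')'   (absorption)
= ((P')'+Q')'   (complement / identity)
= P'·Q   (De Morgan)

P'·Q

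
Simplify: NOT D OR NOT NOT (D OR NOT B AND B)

TRUE

NOT D OR NOT NOT (D OR NOT B AND B)
= NOT D OR D OR NOT B AND B   (double negation)
= NOT D OR D   (complement / identity)
= TRUE   (complement)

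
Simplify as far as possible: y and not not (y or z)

y and not not (y or z)
= y and (y or z)   (double negation)
= y   (absorption)

y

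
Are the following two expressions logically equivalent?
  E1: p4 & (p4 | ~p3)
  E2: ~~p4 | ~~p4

E1: p4 & (p4 | ~p3)
    = p4   — absorption
E2: ~~p4 | ~~p4
    = ~~p4   — idempotence
    = p4   — double negation
Both reduce to p4, so they are equivalent.

Yes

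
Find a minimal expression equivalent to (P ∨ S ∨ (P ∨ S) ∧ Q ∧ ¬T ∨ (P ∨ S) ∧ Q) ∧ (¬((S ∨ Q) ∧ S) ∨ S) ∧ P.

P

(P ∨ S ∨ (P ∨ S) ∧ Q ∧ ¬T ∨ (P ∨ S) ∧ Q) ∧ (¬((S ∨ Q) ∧ S) ∨ S) ∧ P
= (P ∨ S ∨ (P ∨ S) ∧ Q) ∧ (¬((S ∨ Q) ∧ S) ∨ S) ∧ P   — absorption
= (P ∨ S ∨ (P ∨ S) ∧ Q) ∧ (¬S ∨ S) ∧ P   — absorption
= (P ∨ S) ∧ (¬S ∨ S) ∧ P   — absorption
= (P ∨ S) ∧ P   — complement / identity
= P   — absorption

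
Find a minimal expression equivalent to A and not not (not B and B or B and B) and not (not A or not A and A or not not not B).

A and not not (not B and B or B and B) and not (not A or not A and A or not not not B)
= A and not not (not B and B or B and B) and not (not A or not not not B)   (complement / identity)
= A and not not B and not (not A or not not not B)   (distribution)
= A and not not B and A and not not B   (De Morgan)
= A and not not B   (idempotence)
= A and B   (double negation)

A and B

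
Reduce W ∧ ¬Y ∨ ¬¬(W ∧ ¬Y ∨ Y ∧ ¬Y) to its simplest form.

W ∧ ¬Y ∨ ¬¬(W ∧ ¬Y ∨ Y ∧ ¬Y)
= W ∧ ¬Y ∨ ¬¬(W ∧ ¬Y)
= W ∧ ¬Y ∨ W ∧ ¬Y
= W ∧ ¬Y

W ∧ ¬Y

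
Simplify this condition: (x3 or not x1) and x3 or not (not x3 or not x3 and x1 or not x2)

x3

(x3 or not x1) and x3 or not (not x3 or not x3 and x1 or not x2)
= x3 or not (not x3 or not x3 and x1 or not x2)   [absorption]
= x3 or not (not x3 or not x2)   [absorption]
= x3 or x3 and x2   [De Morgan]
= x3   [absorption]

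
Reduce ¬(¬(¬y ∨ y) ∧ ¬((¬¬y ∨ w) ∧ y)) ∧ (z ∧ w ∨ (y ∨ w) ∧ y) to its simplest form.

¬(¬(¬y ∨ y) ∧ ¬((¬¬y ∨ w) ∧ y)) ∧ (z ∧ w ∨ (y ∨ w) ∧ y)
= ¬(¬(¬y ∨ y) ∧ ¬((y ∨ w) ∧ y)) ∧ (z ∧ w ∨ (y ∨ w) ∧ y)
= (¬y ∨ y ∨ (y ∨ w) ∧ y) ∧ (z ∧ w ∨ (y ∨ w) ∧ y)
= (y ∨ w) ∧ y ∨ (¬y ∨ y) ∧ z ∧ w
= (y ∨ w) ∧ y ∨ z ∧ w
= y ∨ z ∧ w

y ∨ z ∧ w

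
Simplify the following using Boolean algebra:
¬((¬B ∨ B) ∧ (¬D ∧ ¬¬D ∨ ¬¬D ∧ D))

¬D

¬((¬B ∨ B) ∧ (¬D ∧ ¬¬D ∨ ¬¬D ∧ D))
= ¬((¬B ∨ B) ∧ ¬¬D)   (distribution)
= ¬¬¬D   (complement / identity)
= ¬D   (double negation)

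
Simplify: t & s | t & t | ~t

1

t & s | t & t | ~t
= t & s | t | ~t   — idempotence
= t | ~t   — absorption
= 1   — complement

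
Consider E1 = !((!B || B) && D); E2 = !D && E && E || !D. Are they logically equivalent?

E1: !((!B || B) && D)
    = !D
E2: !D && E && E || !D
    = !D && E || !D
    = !D
Both reduce to !D, so they are equivalent.

Yes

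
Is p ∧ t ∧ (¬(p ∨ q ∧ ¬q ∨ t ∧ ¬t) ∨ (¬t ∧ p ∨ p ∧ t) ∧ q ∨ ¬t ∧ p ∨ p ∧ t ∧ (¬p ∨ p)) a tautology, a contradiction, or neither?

neither

p ∧ t ∧ (¬(p ∨ q ∧ ¬q ∨ t ∧ ¬t) ∨ (¬t ∧ p ∨ p ∧ t) ∧ q ∨ ¬t ∧ p ∨ p ∧ t ∧ (¬p ∨ p))
= p ∧ t ∧ (¬(p ∨ q ∧ ¬q ∨ t ∧ ¬t) ∨ (¬t ∧ p ∨ p ∧ t) ∧ q ∨ ¬t ∧ p ∨ p ∧ t)   (complement / identity)
= p ∧ t ∧ (¬(p ∨ q ∧ ¬q ∨ t ∧ ¬t) ∨ ¬t ∧ p ∨ p ∧ t)   (absorption)
= p ∧ t ∧ (¬(p ∨ t ∧ ¬t) ∨ ¬t ∧ p ∨ p ∧ t)   (complement / identity)
= p ∧ t ∧ (¬p ∨ ¬t ∧ p ∨ p ∧ t)   (complement / identity)
= p ∧ t ∧ (¬p ∨ p)   (distribution)
= p ∧ t   (complement / identity)
This depends on p, t, so it is not a constant.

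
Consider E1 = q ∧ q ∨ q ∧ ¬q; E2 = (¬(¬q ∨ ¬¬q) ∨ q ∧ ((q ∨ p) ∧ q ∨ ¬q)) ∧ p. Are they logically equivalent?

No

E1: q ∧ q ∨ q ∧ ¬q
    = q ∧ q
    = q
E2: (¬(¬q ∨ ¬¬q) ∨ q ∧ ((q ∨ p) ∧ q ∨ ¬q)) ∧ p
    = (¬(¬q ∨ ¬¬q) ∨ q ∧ (q ∨ ¬q)) ∧ p
    = (¬(¬q ∨ ¬¬q) ∨ q) ∧ p
    = (q ∧ ¬q ∨ q) ∧ p
    = q ∧ p
These differ: at p=0, q=1, E1 = 1 but E2 = 0.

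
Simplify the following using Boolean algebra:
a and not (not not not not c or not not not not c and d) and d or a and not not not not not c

a and not c

a and not (not not not not c or not not not not c and d) and d or a and not not not not not c
= a and not not not not not c and d or a and not not not not not c   (absorption)
= a and not not not not not c   (absorption)
= a and not not not c   (double negation)
= a and not c   (double negation)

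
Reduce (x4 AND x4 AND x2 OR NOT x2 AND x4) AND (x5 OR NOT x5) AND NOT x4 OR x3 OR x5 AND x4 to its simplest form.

(x4 AND x4 AND x2 OR NOT x2 AND x4) AND (x5 OR NOT x5) AND NOT x4 OR x3 OR x5 AND x4
= (x4 AND x4 AND x2 OR NOT x2 AND x4) AND NOT x4 OR x3 OR x5 AND x4   [complement / identity]
= (x4 AND x2 OR NOT x2 AND x4) AND NOT x4 OR x3 OR x5 AND x4   [idempotence]
= x4 AND NOT x4 OR x3 OR x5 AND x4   [distribution]
= x3 OR x5 AND x4   [complement / identity]

x3 OR x5 AND x4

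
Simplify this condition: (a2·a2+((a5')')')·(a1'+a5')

(a2·a2+((a5')')')·(a1'+a5')
= (a2·a2+a5')·(a1'+a5')   — double negation
= a5'+a2·a2·a1'   — distribution
= a5'+a2·a1'   — idempotence

a5'+a2·a1'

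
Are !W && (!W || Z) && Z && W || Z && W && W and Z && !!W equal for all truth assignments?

Yes

E1: !W && (!W || Z) && Z && W || Z && W && W
    = !W && Z && W || Z && W && W   [absorption]
    = Z && W   [distribution]
E2: Z && !!W
    = Z && W   [double negation]
Both reduce to Z && W, so they are equivalent.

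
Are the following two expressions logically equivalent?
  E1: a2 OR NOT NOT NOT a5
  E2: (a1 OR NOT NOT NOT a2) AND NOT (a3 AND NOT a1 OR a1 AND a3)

E1: a2 OR NOT NOT NOT a5
    = a2 OR NOT a5   — double negation
E2: (a1 OR NOT NOT NOT a2) AND NOT (a3 AND NOT a1 OR a1 AND a3)
    = (a1 OR NOT NOT NOT a2) AND NOT a3   — distribution
    = (a1 OR NOT a2) AND NOT a3   — double negation
These differ: at a1=0, a2=1, a3=1, a5=1, E1 = 1 but E2 = 0.

No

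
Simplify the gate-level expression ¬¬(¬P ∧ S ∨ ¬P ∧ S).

¬¬(¬P ∧ S ∨ ¬P ∧ S)
= ¬P ∧ S ∨ ¬P ∧ S   (double negation)
= ¬P ∧ S   (idempotence)

¬P ∧ S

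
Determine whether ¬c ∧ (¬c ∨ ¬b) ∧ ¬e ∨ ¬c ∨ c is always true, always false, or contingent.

always true

¬c ∧ (¬c ∨ ¬b) ∧ ¬e ∨ ¬c ∨ c
= ¬c ∧ ¬e ∨ ¬c ∨ c   (absorption)
= ¬c ∨ c   (absorption)
= True   (complement)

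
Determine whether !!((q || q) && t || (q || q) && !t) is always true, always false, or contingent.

!!((q || q) && t || (q || q) && !t)
= !!(q || q)   (distribution)
= !!q   (idempotence)
= q   (double negation)
This depends on q, so it is not a constant.

contingent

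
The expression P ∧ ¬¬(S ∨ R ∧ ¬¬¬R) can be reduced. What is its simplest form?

P ∧ ¬¬(S ∨ R ∧ ¬¬¬R)
= P ∧ ¬¬(S ∨ R ∧ ¬R)   (double negation)
= P ∧ ¬¬S   (complement / identity)
= P ∧ S   (double negation)

P ∧ S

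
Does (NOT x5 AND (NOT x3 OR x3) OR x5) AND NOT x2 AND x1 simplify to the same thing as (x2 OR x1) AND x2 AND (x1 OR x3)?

E1: (NOT x5 AND (NOT x3 OR x3) OR x5) AND NOT x2 AND x1
    = (NOT x5 OR x5) AND NOT x2 AND x1   (complement / identity)
    = NOT x2 AND x1   (complement / identity)
E2: (x2 OR x1) AND x2 AND (x1 OR x3)
    = x2 AND (x1 OR x3)   (absorption)
These differ: at x1=1, x2=1, x3=1, x5=1, E1 = 0 but E2 = 1.

No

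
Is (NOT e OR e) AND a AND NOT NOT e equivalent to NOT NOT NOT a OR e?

No

E1: (NOT e OR e) AND a AND NOT NOT e
    = (NOT e OR e) AND a AND e   — double negation
    = a AND e   — complement / identity
E2: NOT NOT NOT a OR e
    = NOT a OR e   — double negation
These differ: at a=0, e=0, E1 = 0 but E2 = 1.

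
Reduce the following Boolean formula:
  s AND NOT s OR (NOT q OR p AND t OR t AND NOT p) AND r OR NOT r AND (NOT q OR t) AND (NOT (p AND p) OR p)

s AND NOT s OR (NOT q OR p AND t OR t AND NOT p) AND r OR NOT r AND (NOT q OR t) AND (NOT (p AND p) OR p)
= s AND NOT s OR (NOT q OR p AND t OR t AND NOT p) AND r OR NOT r AND (NOT q OR t) AND (NOT p OR p)   [idempotence]
= (NOT q OR p AND t OR t AND NOT p) AND r OR NOT r AND (NOT q OR t) AND (NOT p OR p)   [complement / identity]
= (NOT q OR t) AND r OR NOT r AND (NOT q OR t) AND (NOT p OR p)   [distribution]
= (NOT q OR t) AND r OR NOT r AND (NOT q OR t)   [complement / identity]
= NOT q OR t   [distribution]

NOT q OR t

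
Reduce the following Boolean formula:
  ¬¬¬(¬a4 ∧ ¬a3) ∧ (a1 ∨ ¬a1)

¬¬¬(¬a4 ∧ ¬a3) ∧ (a1 ∨ ¬a1)
= ¬(¬a4 ∧ ¬a3) ∧ (a1 ∨ ¬a1)
= (a4 ∨ a3) ∧ (a1 ∨ ¬a1)
= a4 ∨ a3

a4 ∨ a3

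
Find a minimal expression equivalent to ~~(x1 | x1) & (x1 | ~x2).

~~(x1 | x1) & (x1 | ~x2)
= (x1 | x1) & (x1 | ~x2)   [double negation]
= x1 & (x1 | ~x2)   [idempotence]
= x1   [absorption]

x1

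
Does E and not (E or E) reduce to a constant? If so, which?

E and not (E or E)
= E and not E   (idempotence)
= False   (complement)

yes, False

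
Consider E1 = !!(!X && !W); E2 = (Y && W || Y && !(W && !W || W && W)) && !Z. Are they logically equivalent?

E1: !!(!X && !W)
    = !X && !W   (double negation)
E2: (Y && W || Y && !(W && !W || W && W)) && !Z
    = (Y && W || Y && !W) && !Z   (distribution)
    = Y && !Z   (distribution)
These differ: at W=0, X=0, Y=1, Z=1, E1 = 1 but E2 = 0.

No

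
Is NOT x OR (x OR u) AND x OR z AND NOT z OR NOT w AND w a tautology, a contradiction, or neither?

tautology

NOT x OR (x OR u) AND x OR z AND NOT z OR NOT w AND w
= NOT x OR (x OR u) AND x OR NOT w AND w
= NOT x OR (x OR u) AND x
= NOT x OR x
= TRUE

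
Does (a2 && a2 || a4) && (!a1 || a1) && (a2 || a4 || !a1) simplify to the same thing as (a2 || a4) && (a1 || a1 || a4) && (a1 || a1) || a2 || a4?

E1: (a2 && a2 || a4) && (!a1 || a1) && (a2 || a4 || !a1)
    = (a2 && a2 || a4) && (a2 || a4 || !a1)   [complement / identity]
    = (a2 || a4) && (a2 || a4 || !a1)   [idempotence]
    = a2 || a4   [absorption]
E2: (a2 || a4) && (a1 || a1 || a4) && (a1 || a1) || a2 || a4
    = (a2 || a4) && (a1 || a1) || a2 || a4   [absorption]
    = (a2 || a4) && a1 || a2 || a4   [idempotence]
    = a2 || a4   [absorption]
Both reduce to a2 || a4, so they are equivalent.

Yes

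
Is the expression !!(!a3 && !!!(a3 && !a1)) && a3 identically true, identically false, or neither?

!!(!a3 && !!!(a3 && !a1)) && a3
= !(a3 || !!(a3 && !a1)) && a3
= !(a3 || a3 && !a1) && a3
= !a3 && a3
= false

identically false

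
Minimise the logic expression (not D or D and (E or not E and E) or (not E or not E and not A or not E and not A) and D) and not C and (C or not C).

(not D or D and (E or not E and E) or (not E or not E and not A or not E and not A) and D) and not C and (C or not C)
= (not D or D and (E or not E and E) or (not E or not E and not A) and D) and not C and (C or not C)   — idempotence
= (not D or D and (E or not E and E) or not E and D) and not C and (C or not C)   — absorption
= (not D or D and E or not E and D) and not C and (C or not C)   — complement / identity
= (not D or D and E or not E and D) and not C   — complement / identity
= (not D or D) and not C   — distribution
= not C   — complement / identity

not C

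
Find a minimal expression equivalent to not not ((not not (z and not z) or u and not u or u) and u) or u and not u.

u

not not ((not not (z and not z) or u and not u or u) and u) or u and not u
= (not not (z and not z) or u and not u or u) and u or u and not u   (double negation)
= (not not (z and not z) or u) and u or u and not u   (complement / identity)
= (z and not z or u) and u or u and not u   (double negation)
= u and u or u and not u   (complement / identity)
= u   (distribution)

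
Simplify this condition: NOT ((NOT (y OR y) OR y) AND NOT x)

NOT ((NOT (y OR y) OR y) AND NOT x)
= NOT ((NOT y OR y) AND NOT x)
= NOT NOT x
= x

x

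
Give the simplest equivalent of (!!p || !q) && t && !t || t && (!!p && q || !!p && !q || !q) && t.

(p || !q) && t

(!!p || !q) && t && !t || t && (!!p && q || !!p && !q || !q) && t
= (!!p || !q) && t && !t || t && (!!p || !q) && t   (distribution)
= (!!p || !q) && t   (distribution)
= (p || !q) && t   (double negation)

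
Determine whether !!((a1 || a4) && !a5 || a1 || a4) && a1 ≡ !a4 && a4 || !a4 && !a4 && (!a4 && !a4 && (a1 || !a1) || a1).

E1: !!((a1 || a4) && !a5 || a1 || a4) && a1
    = ((a1 || a4) && !a5 || a1 || a4) && a1   [double negation]
    = (a1 || a4) && a1   [absorption]
    = a1   [absorption]
E2: !a4 && a4 || !a4 && !a4 && (!a4 && !a4 && (a1 || !a1) || a1)
    = !a4 && a4 || !a4 && !a4 && (!a4 && !a4 || a1)   [complement / identity]
    = !a4 && a4 || !a4 && !a4   [absorption]
    = !a4   [distribution]
These differ: at a1=1, a4=1, a5=1, E1 = 1 but E2 = 0.

No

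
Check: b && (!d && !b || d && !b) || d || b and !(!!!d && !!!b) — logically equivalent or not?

E1: b && (!d && !b || d && !b) || d || b
    = b && !b || d || b   [distribution]
    = d || b   [complement / identity]
E2: !(!!!d && !!!b)
    = !(!!!d && !b)   [double negation]
    = !!d || b   [De Morgan]
    = d || b   [double negation]
Both reduce to d || b, so they are equivalent.

Yes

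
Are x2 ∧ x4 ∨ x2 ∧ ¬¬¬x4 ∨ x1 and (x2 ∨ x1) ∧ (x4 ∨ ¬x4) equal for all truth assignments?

Yes

E1: x2 ∧ x4 ∨ x2 ∧ ¬¬¬x4 ∨ x1
    = x2 ∧ x4 ∨ x2 ∧ ¬x4 ∨ x1   (double negation)
    = x2 ∨ x1   (distribution)
E2: (x2 ∨ x1) ∧ (x4 ∨ ¬x4)
    = x2 ∨ x1   (complement / identity)
Both reduce to x2 ∨ x1, so they are equivalent.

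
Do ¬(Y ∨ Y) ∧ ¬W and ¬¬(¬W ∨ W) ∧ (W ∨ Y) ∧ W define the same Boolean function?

E1: ¬(Y ∨ Y) ∧ ¬W
    = ¬Y ∧ ¬W   — idempotence
E2: ¬¬(¬W ∨ W) ∧ (W ∨ Y) ∧ W
    = ¬¬(¬W ∨ W) ∧ W   — absorption
    = (¬W ∨ W) ∧ W   — double negation
    = W   — complement / identity
These differ: at W=1, Y=0, E1 = 0 but E2 = 1.

No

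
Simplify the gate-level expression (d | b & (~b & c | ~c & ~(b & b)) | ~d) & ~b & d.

(d | b & (~b & c | ~c & ~(b & b)) | ~d) & ~b & d
= (d | b & (~b & c | ~c & ~b) | ~d) & ~b & d   — idempotence
= (d | b & ~b | ~d) & ~b & d   — distribution
= (d | ~d) & ~b & d   — complement / identity
= ~b & d   — complement / identity

~b & d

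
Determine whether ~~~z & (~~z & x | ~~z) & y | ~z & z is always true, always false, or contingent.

always false

~~~z & (~~z & x | ~~z) & y | ~z & z
= ~~~z & ~~z & y | ~z & z   (absorption)
= ~~~z & z & y | ~z & z   (double negation)
= ~z & z & y | ~z & z   (double negation)
= ~z & z   (absorption)
= 0   (complement)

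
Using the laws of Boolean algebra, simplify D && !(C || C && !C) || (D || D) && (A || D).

D && !(C || C && !C) || (D || D) && (A || D)
= D && !(C || C && !C) || D && A || D
= D && !C || D && A || D
= D && !C || D
= D

D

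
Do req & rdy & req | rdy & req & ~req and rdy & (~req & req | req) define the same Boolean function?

E1: req & rdy & req | rdy & req & ~req
    = rdy & req   (distribution)
E2: rdy & (~req & req | req)
    = rdy & req   (complement / identity)
Both reduce to rdy & req, so they are equivalent.

Yes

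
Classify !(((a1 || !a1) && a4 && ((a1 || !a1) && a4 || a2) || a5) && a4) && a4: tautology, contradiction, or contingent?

!(((a1 || !a1) && a4 && ((a1 || !a1) && a4 || a2) || a5) && a4) && a4
= !(((a1 || !a1) && a4 || a5) && a4) && a4   (absorption)
= !((a4 || a5) && a4) && a4   (complement / identity)
= !a4 && a4   (absorption)
= false   (complement)

contradiction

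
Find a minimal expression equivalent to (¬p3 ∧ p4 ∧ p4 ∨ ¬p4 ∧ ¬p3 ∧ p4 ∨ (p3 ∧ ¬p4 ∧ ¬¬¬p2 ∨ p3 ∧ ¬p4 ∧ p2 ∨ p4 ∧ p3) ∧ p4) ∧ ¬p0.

(¬p3 ∧ p4 ∧ p4 ∨ ¬p4 ∧ ¬p3 ∧ p4 ∨ (p3 ∧ ¬p4 ∧ ¬¬¬p2 ∨ p3 ∧ ¬p4 ∧ p2 ∨ p4 ∧ p3) ∧ p4) ∧ ¬p0
= (¬p3 ∧ p4 ∧ p4 ∨ ¬p4 ∧ ¬p3 ∧ p4 ∨ (p3 ∧ ¬p4 ∧ ¬p2 ∨ p3 ∧ ¬p4 ∧ p2 ∨ p4 ∧ p3) ∧ p4) ∧ ¬p0   — double negation
= (¬p3 ∧ p4 ∧ p4 ∨ ¬p4 ∧ ¬p3 ∧ p4 ∨ (p3 ∧ ¬p4 ∨ p4 ∧ p3) ∧ p4) ∧ ¬p0   — distribution
= (¬p3 ∧ p4 ∧ p4 ∨ ¬p4 ∧ ¬p3 ∧ p4 ∨ p3 ∧ p4) ∧ ¬p0   — distribution
= (¬p3 ∧ p4 ∨ p3 ∧ p4) ∧ ¬p0   — distribution
= p4 ∧ ¬p0   — distribution

p4 ∧ ¬p0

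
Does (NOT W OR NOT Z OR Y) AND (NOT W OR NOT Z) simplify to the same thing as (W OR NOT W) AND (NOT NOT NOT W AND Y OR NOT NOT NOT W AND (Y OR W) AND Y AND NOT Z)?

No

E1: (NOT W OR NOT Z OR Y) AND (NOT W OR NOT Z)
    = NOT W OR NOT Z   (absorption)
E2: (W OR NOT W) AND (NOT NOT NOT W AND Y OR NOT NOT NOT W AND (Y OR W) AND Y AND NOT Z)
    = (W OR NOT W) AND (NOT NOT NOT W AND Y OR NOT NOT NOT W AND Y AND NOT Z)   (absorption)
    = (W OR NOT W) AND NOT NOT NOT W AND Y   (absorption)
    = NOT NOT NOT W AND Y   (complement / identity)
    = NOT W AND Y   (double negation)
These differ: at W=0, Y=0, Z=0, E1 = 1 but E2 = 0.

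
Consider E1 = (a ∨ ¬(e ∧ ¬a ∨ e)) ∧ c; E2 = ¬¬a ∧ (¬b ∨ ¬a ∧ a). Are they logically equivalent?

E1: (a ∨ ¬(e ∧ ¬a ∨ e)) ∧ c
    = (a ∨ ¬e) ∧ c   [absorption]
E2: ¬¬a ∧ (¬b ∨ ¬a ∧ a)
    = a ∧ (¬b ∨ ¬a ∧ a)   [double negation]
    = a ∧ ¬b   [complement / identity]
These differ: at a=1, b=0, c=0, e=0, E1 = 0 but E2 = 1.

No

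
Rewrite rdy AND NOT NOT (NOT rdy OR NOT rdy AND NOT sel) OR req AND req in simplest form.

rdy AND NOT NOT (NOT rdy OR NOT rdy AND NOT sel) OR req AND req
= rdy AND (NOT rdy OR NOT rdy AND NOT sel) OR req AND req   [double negation]
= rdy AND (NOT rdy OR NOT rdy AND NOT sel) OR req   [idempotence]
= rdy AND NOT rdy OR req   [absorption]
= req   [complement / identity]

req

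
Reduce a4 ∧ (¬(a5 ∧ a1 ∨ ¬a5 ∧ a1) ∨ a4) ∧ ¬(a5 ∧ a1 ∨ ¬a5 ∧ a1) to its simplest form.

a4 ∧ ¬a1

a4 ∧ (¬(a5 ∧ a1 ∨ ¬a5 ∧ a1) ∨ a4) ∧ ¬(a5 ∧ a1 ∨ ¬a5 ∧ a1)
= a4 ∧ ¬(a5 ∧ a1 ∨ ¬a5 ∧ a1)   [absorption]
= a4 ∧ ¬a1   [distribution]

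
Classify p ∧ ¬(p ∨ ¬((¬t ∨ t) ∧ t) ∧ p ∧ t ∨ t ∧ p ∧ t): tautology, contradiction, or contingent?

p ∧ ¬(p ∨ ¬((¬t ∨ t) ∧ t) ∧ p ∧ t ∨ t ∧ p ∧ t)
= p ∧ ¬(p ∨ ¬t ∧ p ∧ t ∨ t ∧ p ∧ t)
= p ∧ ¬(p ∨ p ∧ t)
= p ∧ ¬p
= False

contradiction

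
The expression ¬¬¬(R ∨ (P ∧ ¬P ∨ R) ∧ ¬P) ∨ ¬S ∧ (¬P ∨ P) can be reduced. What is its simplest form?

¬¬¬(R ∨ (P ∧ ¬P ∨ R) ∧ ¬P) ∨ ¬S ∧ (¬P ∨ P)
= ¬¬¬(R ∨ (P ∧ ¬P ∨ R) ∧ ¬P) ∨ ¬S   [complement / identity]
= ¬¬¬(R ∨ R ∧ ¬P) ∨ ¬S   [complement / identity]
= ¬¬¬R ∨ ¬S   [absorption]
= ¬R ∨ ¬S   [double negation]

¬R ∨ ¬S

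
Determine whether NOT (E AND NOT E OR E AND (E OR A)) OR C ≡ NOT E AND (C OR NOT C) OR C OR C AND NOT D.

E1: NOT (E AND NOT E OR E AND (E OR A)) OR C
    = NOT (E AND NOT E OR E) OR C
    = NOT E OR C
E2: NOT E AND (C OR NOT C) OR C OR C AND NOT D
    = NOT E OR C OR C AND NOT D
    = NOT E OR C
Both reduce to NOT E OR C, so they are equivalent.

Yes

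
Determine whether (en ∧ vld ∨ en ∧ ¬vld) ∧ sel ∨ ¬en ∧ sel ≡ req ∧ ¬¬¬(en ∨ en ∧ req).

No

E1: (en ∧ vld ∨ en ∧ ¬vld) ∧ sel ∨ ¬en ∧ sel
    = en ∧ sel ∨ ¬en ∧ sel   [distribution]
    = sel   [distribution]
E2: req ∧ ¬¬¬(en ∨ en ∧ req)
    = req ∧ ¬(en ∨ en ∧ req)   [double negation]
    = req ∧ ¬en   [absorption]
These differ: at en=0, req=0, sel=1, vld=0, E1 = 1 but E2 = 0.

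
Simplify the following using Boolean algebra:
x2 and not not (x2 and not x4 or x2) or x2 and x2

x2 and not not (x2 and not x4 or x2) or x2 and x2
= x2 and not not x2 or x2 and x2   — absorption
= x2 and x2 or x2 and x2   — double negation
= x2 and x2   — idempotence
= x2   — idempotence

x2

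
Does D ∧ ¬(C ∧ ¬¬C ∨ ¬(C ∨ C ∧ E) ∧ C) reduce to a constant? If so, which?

D ∧ ¬(C ∧ ¬¬C ∨ ¬(C ∨ C ∧ E) ∧ C)
= D ∧ ¬(C ∧ ¬¬C ∨ ¬C ∧ C)   (absorption)
= D ∧ ¬(C ∧ C ∨ ¬C ∧ C)   (double negation)
= D ∧ ¬(C ∧ (C ∨ ¬C))   (distribution)
= D ∧ ¬C   (complement / identity)
This depends on C, D, so it is not a constant.

no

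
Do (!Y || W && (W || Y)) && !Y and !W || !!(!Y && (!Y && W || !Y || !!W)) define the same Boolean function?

No

E1: (!Y || W && (W || Y)) && !Y
    = (!Y || W) && !Y   — absorption
    = !Y   — absorption
E2: !W || !!(!Y && (!Y && W || !Y || !!W))
    = !W || !!(!Y && (!Y && W || !Y || W))   — double negation
    = !W || !Y && (!Y && W || !Y || W)   — double negation
    = !W || !Y && (!Y || W)   — absorption
    = !W || !Y   — absorption
These differ: at W=0, Y=1, E1 = 0 but E2 = 1.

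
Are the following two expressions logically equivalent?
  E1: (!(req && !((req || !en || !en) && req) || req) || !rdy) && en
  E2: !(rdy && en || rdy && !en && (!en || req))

No

E1: (!(req && !((req || !en || !en) && req) || req) || !rdy) && en
    = (!(req && !((req || !en) && req) || req) || !rdy) && en   [idempotence]
    = (!(req && !req || req) || !rdy) && en   [absorption]
    = (!req || !rdy) && en   [complement / identity]
E2: !(rdy && en || rdy && !en && (!en || req))
    = !(rdy && en || rdy && !en)   [absorption]
    = !rdy   [distribution]
These differ: at en=0, rdy=0, req=1, E1 = 0 but E2 = 1.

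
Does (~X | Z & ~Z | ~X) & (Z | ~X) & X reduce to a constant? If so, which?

yes, False

(~X | Z & ~Z | ~X) & (Z | ~X) & X
= (~X | ~X) & (Z | ~X) & X
= (~X | ~X & Z) & X
= ~X & X
= 0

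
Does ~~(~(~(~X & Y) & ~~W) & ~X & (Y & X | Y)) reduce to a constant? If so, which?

no

~~(~(~(~X & Y) & ~~W) & ~X & (Y & X | Y))
= ~~((~X & Y | ~W) & ~X & (Y & X | Y))   — De Morgan
= ~~((~X & Y | ~W) & ~X & Y)   — absorption
= ~~(~X & Y)   — absorption
= ~X & Y   — double negation
This depends on X, Y, so it is not a constant.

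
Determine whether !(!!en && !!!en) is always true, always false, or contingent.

!(!!en && !!!en)
= !(!!en && !en)   [double negation]
= !en || en   [De Morgan]
= true   [complement]

always true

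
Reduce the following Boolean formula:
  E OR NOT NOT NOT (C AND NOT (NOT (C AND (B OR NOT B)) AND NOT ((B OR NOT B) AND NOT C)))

E OR NOT NOT NOT (C AND NOT (NOT (C AND (B OR NOT B)) AND NOT ((B OR NOT B) AND NOT C)))
= E OR NOT NOT NOT (C AND (C AND (B OR NOT B) OR (B OR NOT B) AND NOT C))   (De Morgan)
= E OR NOT NOT NOT (C AND (B OR NOT B))   (distribution)
= E OR NOT NOT NOT C   (complement / identity)
= E OR NOT C   (double negation)

E OR NOT C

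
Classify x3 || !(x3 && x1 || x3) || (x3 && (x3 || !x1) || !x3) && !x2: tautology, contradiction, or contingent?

x3 || !(x3 && x1 || x3) || (x3 && (x3 || !x1) || !x3) && !x2
= x3 || !x3 || (x3 && (x3 || !x1) || !x3) && !x2   (absorption)
= x3 || !x3 || (x3 || !x3) && !x2   (absorption)
= x3 || !x3   (absorption)
= true   (complement)

tautology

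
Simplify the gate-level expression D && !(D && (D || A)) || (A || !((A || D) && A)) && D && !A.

D && !(D && (D || A)) || (A || !((A || D) && A)) && D && !A
= D && !(D && (D || A)) || (A || !A) && D && !A   (absorption)
= D && !D || (A || !A) && D && !A   (absorption)
= D && !D || D && !A   (complement / identity)
= D && !A   (complement / identity)

D && !A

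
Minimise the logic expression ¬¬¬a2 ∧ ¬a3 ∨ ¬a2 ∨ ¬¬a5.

¬¬¬a2 ∧ ¬a3 ∨ ¬a2 ∨ ¬¬a5
= ¬a2 ∧ ¬a3 ∨ ¬a2 ∨ ¬¬a5
= ¬a2 ∨ ¬¬a5
= ¬a2 ∨ a5

¬a2 ∨ a5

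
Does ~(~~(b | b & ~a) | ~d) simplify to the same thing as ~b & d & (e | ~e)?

E1: ~(~~(b | b & ~a) | ~d)
    = ~(~~b | ~d)
    = ~b & d
E2: ~b & d & (e | ~e)
    = ~b & d
Both reduce to ~b & d, so they are equivalent.

Yes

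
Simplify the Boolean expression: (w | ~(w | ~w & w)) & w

w

(w | ~(w | ~w & w)) & w
= (w | ~w) & w   — complement / identity
= w   — complement / identity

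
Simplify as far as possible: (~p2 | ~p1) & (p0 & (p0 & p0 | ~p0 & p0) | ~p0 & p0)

(~p2 | ~p1) & p0

(~p2 | ~p1) & (p0 & (p0 & p0 | ~p0 & p0) | ~p0 & p0)
= (~p2 | ~p1) & (p0 & p0 | ~p0 & p0)   (distribution)
= (~p2 | ~p1) & p0   (distribution)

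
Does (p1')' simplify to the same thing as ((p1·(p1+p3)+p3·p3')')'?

Yes

E1: (p1')'
    = p1   [double negation]
E2: ((p1·(p1+p3)+p3·p3')')'
    = ((p1·(p1+p3))')'   [complement / identity]
    = (p1')'   [absorption]
    = p1   [double negation]
Both reduce to p1, so they are equivalent.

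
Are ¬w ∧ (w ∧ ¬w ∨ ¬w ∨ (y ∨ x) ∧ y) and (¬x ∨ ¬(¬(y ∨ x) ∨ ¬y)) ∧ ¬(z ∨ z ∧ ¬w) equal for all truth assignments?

E1: ¬w ∧ (w ∧ ¬w ∨ ¬w ∨ (y ∨ x) ∧ y)
    = ¬w ∧ (w ∧ ¬w ∨ ¬w ∨ y)   [absorption]
    = ¬w ∧ (¬w ∨ y)   [complement / identity]
    = ¬w   [absorption]
E2: (¬x ∨ ¬(¬(y ∨ x) ∨ ¬y)) ∧ ¬(z ∨ z ∧ ¬w)
    = (¬x ∨ ¬(¬(y ∨ x) ∨ ¬y)) ∧ ¬z   [absorption]
    = (¬x ∨ (y ∨ x) ∧ y) ∧ ¬z   [De Morgan]
    = (¬x ∨ y) ∧ ¬z   [absorption]
These differ: at w=0, x=1, y=0, z=1, E1 = 1 but E2 = 0.

No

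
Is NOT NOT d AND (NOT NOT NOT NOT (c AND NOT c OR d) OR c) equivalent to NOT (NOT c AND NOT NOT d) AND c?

No

E1: NOT NOT d AND (NOT NOT NOT NOT (c AND NOT c OR d) OR c)
    = NOT NOT d AND (NOT NOT NOT NOT d OR c)   (complement / identity)
    = NOT NOT d AND (NOT NOT d OR c)   (double negation)
    = NOT NOT d   (absorption)
    = d   (double negation)
E2: NOT (NOT c AND NOT NOT d) AND c
    = (c OR NOT d) AND c   (De Morgan)
    = c   (absorption)
These differ: at c=1, d=0, E1 = 0 but E2 = 1.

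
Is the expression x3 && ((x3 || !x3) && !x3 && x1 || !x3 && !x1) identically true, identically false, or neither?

identically false

x3 && ((x3 || !x3) && !x3 && x1 || !x3 && !x1)
= x3 && (!x3 && x1 || !x3 && !x1)   [complement / identity]
= x3 && !x3   [distribution]
= false   [complement]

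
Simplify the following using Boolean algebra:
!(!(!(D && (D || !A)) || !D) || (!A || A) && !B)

!D && B

!(!(!(D && (D || !A)) || !D) || (!A || A) && !B)
= !(!(!D || !D) || (!A || A) && !B)   — absorption
= !(!(!D || !D) || !B)   — complement / identity
= (!D || !D) && B   — De Morgan
= !D && B   — idempotence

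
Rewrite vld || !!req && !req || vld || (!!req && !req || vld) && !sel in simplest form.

vld || !!req && !req || vld || (!!req && !req || vld) && !sel
= vld || !!req && !req || vld   — absorption
= vld || req && !req || vld   — double negation
= vld || vld   — complement / identity
= vld   — idempotence

vld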